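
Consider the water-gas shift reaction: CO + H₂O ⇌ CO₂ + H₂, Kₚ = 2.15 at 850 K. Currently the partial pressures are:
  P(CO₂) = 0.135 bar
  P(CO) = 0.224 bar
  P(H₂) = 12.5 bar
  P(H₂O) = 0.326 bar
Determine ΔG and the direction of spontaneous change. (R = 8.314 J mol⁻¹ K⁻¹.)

Qₚ = P(CO₂)·P(H₂) / (P(CO)·P(H₂O)) = (0.135)·(12.5) / ((0.224)·(0.326)) = 23.1
ΔG = RT ln(Qₚ/Kₚ) = (8.314 J mol⁻¹ K⁻¹)(850 K) × ln(23.1/2.15)
   = (7.067 kJ/mol)(2.374) = 16.8 kJ/mol
ΔG > 0, so the forward reaction is non-spontaneous (proceeds in reverse).

ΔG = 16.8 kJ/mol; the forward reaction is non-spontaneous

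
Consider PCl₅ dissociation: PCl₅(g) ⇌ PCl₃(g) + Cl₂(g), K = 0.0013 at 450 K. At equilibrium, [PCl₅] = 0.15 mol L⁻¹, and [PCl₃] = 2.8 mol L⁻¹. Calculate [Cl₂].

At equilibrium, K = [PCl₃]·[Cl₂] / [PCl₅] = 0.0013.
(2.8)·([Cl₂]) / (0.15) = 0.0013
[Cl₂] = 6.96×10⁻⁵ = 7.0×10⁻⁵ mol L⁻¹

[Cl₂] = 7.0×10⁻⁵ mol L⁻¹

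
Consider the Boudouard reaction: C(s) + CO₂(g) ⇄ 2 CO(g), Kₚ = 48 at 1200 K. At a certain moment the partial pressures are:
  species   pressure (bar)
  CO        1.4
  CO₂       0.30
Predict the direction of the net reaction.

toward products

(C is a pure solid — omitted from Qₚ.)
Qₚ = P(CO)² / P(CO₂) = (1.4)² / (0.30) = 6.5
Qₚ = 6.5 < Kₚ = 48, so the forward reaction proceeds.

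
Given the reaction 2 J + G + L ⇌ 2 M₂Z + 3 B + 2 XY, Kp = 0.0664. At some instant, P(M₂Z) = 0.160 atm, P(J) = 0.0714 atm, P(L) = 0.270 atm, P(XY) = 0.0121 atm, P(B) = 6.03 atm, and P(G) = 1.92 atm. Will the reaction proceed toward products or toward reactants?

Qp = P(M₂Z)²·P(B)³·P(XY)² / (P(J)²·P(G)·P(L)) = (0.160)²·(6.03)³·(0.0121)² / ((0.0714)²·(1.92)·(0.270)) = 0.311
Qp = 0.311 > Kp = 0.0664, so the reverse reaction proceeds.

to the left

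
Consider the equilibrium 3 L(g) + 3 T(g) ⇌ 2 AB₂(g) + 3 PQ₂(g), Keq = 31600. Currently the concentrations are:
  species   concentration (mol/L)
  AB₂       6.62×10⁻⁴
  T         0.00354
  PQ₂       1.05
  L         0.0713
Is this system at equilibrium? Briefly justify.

Q = [AB₂]²·[PQ₂]³ / ([L]³·[T]³) = (6.62×10⁻⁴)²·(1.05)³ / ((0.0713)³·(0.00354)³) = 31600
Q = 31600 = Keq; the system is at equilibrium.

yes, at equilibrium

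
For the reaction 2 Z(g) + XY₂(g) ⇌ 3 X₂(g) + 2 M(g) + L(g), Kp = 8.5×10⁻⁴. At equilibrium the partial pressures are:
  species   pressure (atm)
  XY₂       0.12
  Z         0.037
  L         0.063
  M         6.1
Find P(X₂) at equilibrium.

At equilibrium, Kp = P(X₂)³·P(M)²·P(L) / (P(Z)²·P(XY₂)) = 8.5×10⁻⁴.
(P(X₂))³·(6.1)²·(0.063) / ((0.037)²·(0.12)) = 8.5×10⁻⁴
P(X₂)³ = 5.96×10⁻⁸ ⇒ P(X₂) = 0.0039 atm

P(X₂) = 0.0039 atm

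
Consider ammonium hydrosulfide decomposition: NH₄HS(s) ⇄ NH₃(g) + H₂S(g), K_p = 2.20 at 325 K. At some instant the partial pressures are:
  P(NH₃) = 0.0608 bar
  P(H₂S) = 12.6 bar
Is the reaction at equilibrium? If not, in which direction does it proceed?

toward products

(NH₄HS is a pure solid — omitted from Q_p.)
Q_p = P(NH₃)·P(H₂S) = (0.0608)·(12.6) = 0.766
Q_p = 0.766 < K_p = 2.20, so the forward reaction proceeds.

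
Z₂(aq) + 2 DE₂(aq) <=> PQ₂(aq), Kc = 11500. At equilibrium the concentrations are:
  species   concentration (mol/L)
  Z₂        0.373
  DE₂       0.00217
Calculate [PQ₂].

[PQ₂] = 0.0202 mol/L

At equilibrium, Kc = [PQ₂] / ([Z₂]·[DE₂]²) = 11500.
([PQ₂]) / ((0.373)·(0.00217)²) = 11500
[PQ₂] = 0.0202 mol/L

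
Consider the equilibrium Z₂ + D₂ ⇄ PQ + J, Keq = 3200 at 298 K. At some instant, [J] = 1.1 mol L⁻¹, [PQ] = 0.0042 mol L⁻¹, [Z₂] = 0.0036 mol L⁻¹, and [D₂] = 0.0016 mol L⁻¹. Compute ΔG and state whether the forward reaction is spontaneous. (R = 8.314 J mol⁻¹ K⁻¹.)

Q = [PQ]·[J] / ([Z₂]·[D₂]) = (0.0042)·(1.1) / ((0.0036)·(0.0016)) = 802
ΔG = RT ln(Q/Keq) = (8.314 J mol⁻¹ K⁻¹)(298 K) × ln(802/3200)
   = (2.478 kJ/mol)(-1.384) = -3.43 kJ/mol
ΔG < 0, so the forward reaction is spontaneous (proceeds forward).

ΔG = -3.43 kJ/mol; the forward reaction is spontaneous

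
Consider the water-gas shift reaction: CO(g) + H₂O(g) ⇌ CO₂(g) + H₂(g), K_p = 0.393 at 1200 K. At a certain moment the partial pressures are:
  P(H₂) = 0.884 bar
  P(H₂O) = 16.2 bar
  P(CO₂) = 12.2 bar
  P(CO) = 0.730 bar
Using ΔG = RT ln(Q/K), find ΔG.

ΔG = 8.40 kJ/mol

Q_p = P(CO₂)·P(H₂) / (P(CO)·P(H₂O)) = (12.2)·(0.884) / ((0.730)·(16.2)) = 0.912
ΔG = RT ln(Q_p/K_p) = (8.314 J mol⁻¹ K⁻¹)(1200 K) × ln(0.912/0.393)
   = (9.977 kJ/mol)(0.8418) = 8.40 kJ/mol
ΔG > 0, so the forward reaction is non-spontaneous (proceeds in reverse).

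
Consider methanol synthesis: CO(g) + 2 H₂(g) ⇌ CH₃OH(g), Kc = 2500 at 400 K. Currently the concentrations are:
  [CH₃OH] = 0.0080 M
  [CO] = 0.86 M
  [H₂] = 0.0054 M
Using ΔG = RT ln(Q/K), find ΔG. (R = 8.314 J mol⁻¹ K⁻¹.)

Qc = [CH₃OH] / ([CO]·[H₂]²) = (0.0080) / ((0.86)·(0.0054)²) = 319
ΔG = RT ln(Qc/Kc) = (8.314 J mol⁻¹ K⁻¹)(400 K) × ln(319/2500)
   = (3.326 kJ/mol)(-2.059) = -6.85 kJ/mol
ΔG < 0, so the forward reaction is spontaneous (proceeds forward).

ΔG = -6.85 kJ/mol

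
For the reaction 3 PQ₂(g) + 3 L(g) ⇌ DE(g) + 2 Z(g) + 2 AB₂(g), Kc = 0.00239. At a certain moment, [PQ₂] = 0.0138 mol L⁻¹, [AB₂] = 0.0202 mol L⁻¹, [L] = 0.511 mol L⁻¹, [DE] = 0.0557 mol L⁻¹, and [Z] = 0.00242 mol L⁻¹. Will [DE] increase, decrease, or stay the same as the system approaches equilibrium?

Qc = [DE]·[Z]²·[AB₂]² / ([PQ₂]³·[L]³) = (0.0557)·(0.00242)²·(0.0202)² / ((0.0138)³·(0.511)³) = 3.80×10⁻⁴
Qc = 3.80×10⁻⁴ < Kc = 0.00239: net forward reaction.
DE is a product, so it increases.

increase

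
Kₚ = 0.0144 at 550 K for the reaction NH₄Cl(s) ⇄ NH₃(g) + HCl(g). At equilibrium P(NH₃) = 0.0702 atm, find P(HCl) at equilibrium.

P(HCl) = 0.205 atm

(NH₄Cl is a pure solid — omitted from Kₚ.)
At equilibrium, Kₚ = P(NH₃)·P(HCl) = 0.0144.
(0.0702)·(P(HCl)) = 0.0144
P(HCl) = 0.205 atm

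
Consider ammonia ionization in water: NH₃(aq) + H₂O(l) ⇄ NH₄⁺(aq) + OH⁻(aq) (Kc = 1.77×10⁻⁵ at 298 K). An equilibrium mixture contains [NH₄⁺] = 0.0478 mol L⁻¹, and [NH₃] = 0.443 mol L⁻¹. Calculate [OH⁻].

[OH⁻] = 1.64×10⁻⁴ mol L⁻¹

(H₂O is a pure liquid — omitted from Kc.)
At equilibrium, Kc = [NH₄⁺]·[OH⁻] / [NH₃] = 1.77×10⁻⁵.
(0.0478)·([OH⁻]) / (0.443) = 1.77×10⁻⁵
[OH⁻] = 1.64×10⁻⁴ mol L⁻¹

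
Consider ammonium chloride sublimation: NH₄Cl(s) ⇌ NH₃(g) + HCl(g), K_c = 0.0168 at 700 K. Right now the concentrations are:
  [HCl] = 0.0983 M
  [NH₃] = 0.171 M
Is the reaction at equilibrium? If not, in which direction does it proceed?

no net change (already at equilibrium)

(NH₄Cl is a pure solid — omitted from Q_c.)
Q_c = [NH₃]·[HCl] = (0.171)·(0.0983) = 0.0168
Q_c = 0.0168 = K_c, so the system is already at equilibrium.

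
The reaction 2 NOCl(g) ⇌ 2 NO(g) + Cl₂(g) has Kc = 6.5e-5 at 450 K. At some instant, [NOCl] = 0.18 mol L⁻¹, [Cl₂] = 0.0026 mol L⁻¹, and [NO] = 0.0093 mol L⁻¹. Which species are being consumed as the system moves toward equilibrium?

NOCl (reactants)

Qc = [NO]²·[Cl₂] / [NOCl]² = (0.0093)²·(0.0026) / (0.18)² = 6.9e-6
Qc = 6.9e-6 < Kc = 6.5e-5: net forward reaction.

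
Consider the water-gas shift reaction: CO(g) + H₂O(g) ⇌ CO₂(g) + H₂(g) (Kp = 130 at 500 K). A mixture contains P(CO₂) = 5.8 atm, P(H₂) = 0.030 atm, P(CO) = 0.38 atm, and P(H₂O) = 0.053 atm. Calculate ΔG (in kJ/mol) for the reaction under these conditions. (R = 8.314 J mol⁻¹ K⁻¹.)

ΔG = -11.3 kJ/mol

Qp = P(CO₂)·P(H₂) / (P(CO)·P(H₂O)) = (5.8)·(0.030) / ((0.38)·(0.053)) = 8.64
ΔG = RT ln(Qp/Kp) = (8.314 J mol⁻¹ K⁻¹)(500 K) × ln(8.64/130)
   = (4.157 kJ/mol)(-2.711) = -11.3 kJ/mol
ΔG < 0, so the forward reaction is spontaneous (proceeds forward).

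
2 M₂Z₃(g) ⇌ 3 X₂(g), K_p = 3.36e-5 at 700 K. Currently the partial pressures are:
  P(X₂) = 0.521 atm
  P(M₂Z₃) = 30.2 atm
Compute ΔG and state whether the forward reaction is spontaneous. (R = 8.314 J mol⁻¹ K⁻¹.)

ΔG = 8.90 kJ/mol; the forward reaction is non-spontaneous

Q_p = P(X₂)³ / P(M₂Z₃)² = (0.521)³ / (30.2)² = 1.55e-4
ΔG = RT ln(Q_p/K_p) = (8.314 J mol⁻¹ K⁻¹)(700 K) × ln(1.55e-4/3.36e-5)
   = (5.820 kJ/mol)(1.529) = 8.90 kJ/mol
ΔG > 0, so the forward reaction is non-spontaneous (proceeds in reverse).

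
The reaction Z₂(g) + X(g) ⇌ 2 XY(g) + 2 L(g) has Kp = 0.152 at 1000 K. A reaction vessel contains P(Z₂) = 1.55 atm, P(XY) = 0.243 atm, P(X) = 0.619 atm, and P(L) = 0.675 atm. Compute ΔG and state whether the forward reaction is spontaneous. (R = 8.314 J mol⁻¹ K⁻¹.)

Qp = P(XY)²·P(L)² / (P(Z₂)·P(X)) = (0.243)²·(0.675)² / ((1.55)·(0.619)) = 0.0280
ΔG = RT ln(Qp/Kp) = (8.314 J mol⁻¹ K⁻¹)(1000 K) × ln(0.0280/0.152)
   = (8.314 kJ/mol)(-1.692) = -14.1 kJ/mol
ΔG < 0, so the forward reaction is spontaneous (proceeds forward).

ΔG = -14.1 kJ/mol; the forward reaction is spontaneous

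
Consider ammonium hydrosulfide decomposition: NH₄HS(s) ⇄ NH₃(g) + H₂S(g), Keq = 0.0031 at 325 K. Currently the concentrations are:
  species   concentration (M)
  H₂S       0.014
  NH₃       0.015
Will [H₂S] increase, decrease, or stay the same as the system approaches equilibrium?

increase

(NH₄HS is a pure solid — omitted from Q.)
Q = [NH₃]·[H₂S] = (0.015)·(0.014) = 2.1×10⁻⁴
Q = 2.1×10⁻⁴ < Keq = 0.0031: net forward reaction.
H₂S is a product, so it increases.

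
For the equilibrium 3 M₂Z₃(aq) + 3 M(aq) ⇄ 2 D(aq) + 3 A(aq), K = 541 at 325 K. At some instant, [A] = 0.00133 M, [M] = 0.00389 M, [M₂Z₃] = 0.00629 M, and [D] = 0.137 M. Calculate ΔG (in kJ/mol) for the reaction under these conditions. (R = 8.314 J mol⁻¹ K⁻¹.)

ΔG = 4.64 kJ/mol

Q = [D]²·[A]³ / ([M₂Z₃]³·[M]³) = (0.137)²·(0.00133)³ / ((0.00629)³·(0.00389)³) = 3010
ΔG = RT ln(Q/K) = (8.314 J mol⁻¹ K⁻¹)(325 K) × ln(3010/541)
   = (2.702 kJ/mol)(1.716) = 4.64 kJ/mol
ΔG > 0, so the forward reaction is non-spontaneous (proceeds in reverse).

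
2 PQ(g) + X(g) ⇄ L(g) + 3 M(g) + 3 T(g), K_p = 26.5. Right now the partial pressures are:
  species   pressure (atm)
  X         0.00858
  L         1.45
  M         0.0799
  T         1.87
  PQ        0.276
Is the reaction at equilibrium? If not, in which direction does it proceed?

Q_p = P(L)·P(M)³·P(T)³ / (P(PQ)²·P(X)) = (1.45)·(0.0799)³·(1.87)³ / ((0.276)²·(0.00858)) = 7.40
Q_p = 7.40 < K_p = 26.5, so the forward reaction proceeds.

toward products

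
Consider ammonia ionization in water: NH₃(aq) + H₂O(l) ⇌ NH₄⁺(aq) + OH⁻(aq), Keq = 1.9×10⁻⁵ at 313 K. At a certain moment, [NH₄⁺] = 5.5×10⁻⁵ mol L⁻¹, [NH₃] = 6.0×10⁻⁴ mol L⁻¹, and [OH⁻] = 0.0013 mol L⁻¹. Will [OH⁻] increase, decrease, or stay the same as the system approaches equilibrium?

(H₂O is a pure liquid — omitted from Q.)
Q = [NH₄⁺]·[OH⁻] / [NH₃] = (5.5×10⁻⁵)·(0.0013) / (6.0×10⁻⁴) = 1.2×10⁻⁴
Q = 1.2×10⁻⁴ > Keq = 1.9×10⁻⁵: net reverse reaction.
OH⁻ is a product, so it decreases.

decrease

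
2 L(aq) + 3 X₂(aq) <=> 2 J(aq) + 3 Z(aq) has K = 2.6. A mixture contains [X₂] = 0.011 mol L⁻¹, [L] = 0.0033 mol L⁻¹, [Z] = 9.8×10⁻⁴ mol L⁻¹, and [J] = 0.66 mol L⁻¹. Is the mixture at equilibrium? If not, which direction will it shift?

Q = [J]²·[Z]³ / ([L]²·[X₂]³) = (0.66)²·(9.8×10⁻⁴)³ / ((0.0033)²·(0.011)³) = 28
Q = 28 > K = 2.6: net reverse reaction.

no; Q > K, reaction proceeds in reverse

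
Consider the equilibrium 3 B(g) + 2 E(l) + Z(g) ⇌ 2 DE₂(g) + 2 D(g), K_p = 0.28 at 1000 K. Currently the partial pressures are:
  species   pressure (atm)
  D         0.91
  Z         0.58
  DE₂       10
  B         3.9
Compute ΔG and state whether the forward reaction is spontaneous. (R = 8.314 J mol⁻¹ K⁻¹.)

(E is a pure liquid — omitted from Q_p.)
Q_p = P(DE₂)²·P(D)² / (P(B)³·P(Z)) = (10)²·(0.91)² / ((3.9)³·(0.58)) = 2.41
ΔG = RT ln(Q_p/K_p) = (8.314 J mol⁻¹ K⁻¹)(1000 K) × ln(2.41/0.28)
   = (8.314 kJ/mol)(2.153) = 17.9 kJ/mol
ΔG > 0, so the forward reaction is non-spontaneous (proceeds in reverse).

ΔG = 17.9 kJ/mol; the forward reaction is non-spontaneous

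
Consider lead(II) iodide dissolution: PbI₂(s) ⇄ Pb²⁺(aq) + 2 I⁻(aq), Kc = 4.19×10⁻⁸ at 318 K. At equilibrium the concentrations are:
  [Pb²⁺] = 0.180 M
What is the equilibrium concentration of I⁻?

(PbI₂ is a pure solid — omitted from Kc.)
At equilibrium, Kc = [Pb²⁺]·[I⁻]² = 4.19×10⁻⁸.
(0.180)·([I⁻])² = 4.19×10⁻⁸
[I⁻]² = 2.33×10⁻⁷ ⇒ [I⁻] = 4.82×10⁻⁴ M

[I⁻] = 4.82×10⁻⁴ M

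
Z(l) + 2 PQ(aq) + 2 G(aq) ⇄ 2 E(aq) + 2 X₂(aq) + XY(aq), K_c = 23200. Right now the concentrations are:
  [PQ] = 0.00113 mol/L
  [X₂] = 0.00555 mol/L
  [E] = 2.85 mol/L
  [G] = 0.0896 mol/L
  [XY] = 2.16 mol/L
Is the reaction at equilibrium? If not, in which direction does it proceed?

in the reverse direction

(Z is a pure liquid — omitted from Q_c.)
Q_c = [E]²·[X₂]²·[XY] / ([PQ]²·[G]²) = (2.85)²·(0.00555)²·(2.16) / ((0.00113)²·(0.0896)²) = 52700
Q_c = 52700 > K_c = 23200, so the reverse reaction proceeds.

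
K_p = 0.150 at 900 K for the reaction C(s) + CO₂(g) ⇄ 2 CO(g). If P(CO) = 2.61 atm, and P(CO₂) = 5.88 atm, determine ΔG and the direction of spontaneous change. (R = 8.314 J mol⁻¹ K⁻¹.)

ΔG = 15.3 kJ/mol; the forward reaction is non-spontaneous

(C is a pure solid — omitted from Q_p.)
Q_p = P(CO)² / P(CO₂) = (2.61)² / (5.88) = 1.16
ΔG = RT ln(Q_p/K_p) = (8.314 J mol⁻¹ K⁻¹)(900 K) × ln(1.16/0.150)
   = (7.483 kJ/mol)(2.046) = 15.3 kJ/mol
ΔG > 0, so the forward reaction is non-spontaneous (proceeds in reverse).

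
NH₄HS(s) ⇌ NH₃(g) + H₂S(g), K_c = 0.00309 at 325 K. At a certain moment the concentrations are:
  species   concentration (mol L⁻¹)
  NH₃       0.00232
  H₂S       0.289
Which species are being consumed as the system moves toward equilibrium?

(NH₄HS is a pure solid — omitted from Q_c.)
Q_c = [NH₃]·[H₂S] = (0.00232)·(0.289) = 6.70e-4
Q_c = 6.70e-4 < K_c = 0.00309: net forward reaction.

NH₄HS (reactants)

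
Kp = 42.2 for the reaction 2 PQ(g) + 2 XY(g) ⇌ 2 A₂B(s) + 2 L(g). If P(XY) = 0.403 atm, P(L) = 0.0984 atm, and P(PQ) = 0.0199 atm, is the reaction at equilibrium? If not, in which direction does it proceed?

(A₂B is a pure solid — omitted from Qp.)
Qp = P(L)² / (P(PQ)²·P(XY)²) = (0.0984)² / ((0.0199)²·(0.403)²) = 151
Qp = 151 > Kp = 42.2, so the reverse reaction proceeds.

to the left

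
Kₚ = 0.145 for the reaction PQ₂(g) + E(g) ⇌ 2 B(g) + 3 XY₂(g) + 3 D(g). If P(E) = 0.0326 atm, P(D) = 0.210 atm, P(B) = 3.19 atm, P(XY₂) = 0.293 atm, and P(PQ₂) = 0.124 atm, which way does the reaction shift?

Qₚ = P(B)²·P(XY₂)³·P(D)³ / (P(PQ₂)·P(E)) = (3.19)²·(0.293)³·(0.210)³ / ((0.124)·(0.0326)) = 0.586
Qₚ = 0.586 > Kₚ = 0.145, so the reverse reaction proceeds.

in the reverse direction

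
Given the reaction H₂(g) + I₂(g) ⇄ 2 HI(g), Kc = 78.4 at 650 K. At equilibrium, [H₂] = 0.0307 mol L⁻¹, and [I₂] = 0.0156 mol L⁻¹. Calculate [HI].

[HI] = 0.194 mol L⁻¹

At equilibrium, Kc = [HI]² / ([H₂]·[I₂]) = 78.4.
([HI])² / ((0.0307)·(0.0156)) = 78.4
[HI]² = 0.0375 ⇒ [HI] = 0.194 mol L⁻¹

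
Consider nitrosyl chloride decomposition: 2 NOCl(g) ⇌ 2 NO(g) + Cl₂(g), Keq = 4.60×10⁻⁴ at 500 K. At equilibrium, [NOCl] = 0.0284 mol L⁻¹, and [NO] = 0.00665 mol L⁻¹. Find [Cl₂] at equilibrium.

[Cl₂] = 0.00839 mol L⁻¹

At equilibrium, Keq = [NO]²·[Cl₂] / [NOCl]² = 4.60×10⁻⁴.
(0.00665)²·([Cl₂]) / (0.0284)² = 4.60×10⁻⁴
[Cl₂] = 0.00839 mol L⁻¹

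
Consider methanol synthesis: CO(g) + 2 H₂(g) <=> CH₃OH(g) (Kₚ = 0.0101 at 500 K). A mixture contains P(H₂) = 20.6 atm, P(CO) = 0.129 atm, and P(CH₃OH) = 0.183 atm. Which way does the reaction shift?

Qₚ = P(CH₃OH) / (P(CO)·P(H₂)²) = (0.183) / ((0.129)·(20.6)²) = 0.00334
Qₚ = 0.00334 < Kₚ = 0.0101, so the forward reaction proceeds.

forward (toward products)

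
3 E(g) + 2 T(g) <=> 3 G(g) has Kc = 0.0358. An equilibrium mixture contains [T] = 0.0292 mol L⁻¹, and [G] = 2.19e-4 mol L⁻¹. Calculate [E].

[E] = 0.00701 mol L⁻¹

At equilibrium, Kc = [G]³ / ([E]³·[T]²) = 0.0358.
(2.19e-4)³ / (([E])³·(0.0292)²) = 0.0358
[E]³ = 3.44e-7 ⇒ [E] = 0.00701 mol L⁻¹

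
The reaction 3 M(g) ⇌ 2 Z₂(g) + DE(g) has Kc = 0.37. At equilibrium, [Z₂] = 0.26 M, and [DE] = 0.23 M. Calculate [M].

[M] = 0.35 M

At equilibrium, Kc = [Z₂]²·[DE] / [M]³ = 0.37.
(0.26)²·(0.23) / ([M])³ = 0.37
[M]³ = 0.0420 ⇒ [M] = 0.35 M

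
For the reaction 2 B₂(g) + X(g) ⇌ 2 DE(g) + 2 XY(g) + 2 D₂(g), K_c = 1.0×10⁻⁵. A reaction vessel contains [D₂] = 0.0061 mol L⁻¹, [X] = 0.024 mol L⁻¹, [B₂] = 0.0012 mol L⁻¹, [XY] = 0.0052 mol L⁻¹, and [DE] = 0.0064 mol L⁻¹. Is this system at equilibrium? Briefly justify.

Q_c = [DE]²·[XY]²·[D₂]² / ([B₂]²·[X]) = (0.0064)²·(0.0052)²·(0.0061)² / ((0.0012)²·(0.024)) = 1.2×10⁻⁶
Q_c = 1.2×10⁻⁶ < K_c = 1.0×10⁻⁵: net forward reaction.

no; Q < K, reaction proceeds forward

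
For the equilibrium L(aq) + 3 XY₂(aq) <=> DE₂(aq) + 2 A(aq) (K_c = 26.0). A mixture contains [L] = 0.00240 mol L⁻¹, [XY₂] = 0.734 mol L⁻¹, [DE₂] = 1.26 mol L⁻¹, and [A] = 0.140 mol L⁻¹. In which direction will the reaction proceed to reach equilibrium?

no net change (already at equilibrium)

Q_c = [DE₂]·[A]² / ([L]·[XY₂]³) = (1.26)·(0.140)² / ((0.00240)·(0.734)³) = 26.0
Q_c = 26.0 = K_c, so the system is already at equilibrium.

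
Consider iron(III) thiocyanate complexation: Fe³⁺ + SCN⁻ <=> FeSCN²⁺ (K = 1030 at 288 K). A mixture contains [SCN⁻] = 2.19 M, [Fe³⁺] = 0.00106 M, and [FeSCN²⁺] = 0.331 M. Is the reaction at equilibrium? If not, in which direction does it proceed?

forward (toward products)

Q = [FeSCN²⁺] / ([Fe³⁺]·[SCN⁻]) = (0.331) / ((0.00106)·(2.19)) = 143
Q = 143 < K = 1030, so the forward reaction proceeds.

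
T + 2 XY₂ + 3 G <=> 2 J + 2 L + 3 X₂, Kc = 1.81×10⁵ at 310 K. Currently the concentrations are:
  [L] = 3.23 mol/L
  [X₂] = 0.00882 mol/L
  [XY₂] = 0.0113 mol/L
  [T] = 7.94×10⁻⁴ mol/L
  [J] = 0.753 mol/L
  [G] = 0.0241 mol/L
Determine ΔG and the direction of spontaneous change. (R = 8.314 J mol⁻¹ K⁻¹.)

ΔG = 7.11 kJ/mol; the forward reaction is non-spontaneous

Qc = [J]²·[L]²·[X₂]³ / ([T]·[XY₂]²·[G]³) = (0.753)²·(3.23)²·(0.00882)³ / ((7.94×10⁻⁴)·(0.0113)²·(0.0241)³) = 2.86×10⁶
ΔG = RT ln(Qc/Kc) = (8.314 J mol⁻¹ K⁻¹)(310 K) × ln(2.86×10⁶/1.81×10⁵)
   = (2.577 kJ/mol)(2.760) = 7.11 kJ/mol
ΔG > 0, so the forward reaction is non-spontaneous (proceeds in reverse).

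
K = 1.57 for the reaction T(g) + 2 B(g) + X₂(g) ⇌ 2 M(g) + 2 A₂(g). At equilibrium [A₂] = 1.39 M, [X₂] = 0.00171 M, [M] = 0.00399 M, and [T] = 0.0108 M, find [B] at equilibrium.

[B] = 1.03 M

At equilibrium, K = [M]²·[A₂]² / ([T]·[B]²·[X₂]) = 1.57.
(0.00399)²·(1.39)² / ((0.0108)·([B])²·(0.00171)) = 1.57
[B]² = 1.06 ⇒ [B] = 1.03 M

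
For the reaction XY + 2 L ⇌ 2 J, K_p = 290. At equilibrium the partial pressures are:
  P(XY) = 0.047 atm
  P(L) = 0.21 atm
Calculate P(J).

P(J) = 0.78 atm

At equilibrium, K_p = P(J)² / (P(XY)·P(L)²) = 290.
(P(J))² / ((0.047)·(0.21)²) = 290
P(J)² = 0.601 ⇒ P(J) = 0.78 atm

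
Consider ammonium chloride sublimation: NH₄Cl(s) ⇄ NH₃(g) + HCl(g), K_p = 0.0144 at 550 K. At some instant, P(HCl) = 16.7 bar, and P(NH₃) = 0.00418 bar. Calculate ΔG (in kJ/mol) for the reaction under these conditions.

ΔG = 7.22 kJ/mol

(NH₄Cl is a pure solid — omitted from Q_p.)
Q_p = P(NH₃)·P(HCl) = (0.00418)·(16.7) = 0.0698
ΔG = RT ln(Q_p/K_p) = (8.314 J mol⁻¹ K⁻¹)(550 K) × ln(0.0698/0.0144)
   = (4.573 kJ/mol)(1.578) = 7.22 kJ/mol
ΔG > 0, so the forward reaction is non-spontaneous (proceeds in reverse).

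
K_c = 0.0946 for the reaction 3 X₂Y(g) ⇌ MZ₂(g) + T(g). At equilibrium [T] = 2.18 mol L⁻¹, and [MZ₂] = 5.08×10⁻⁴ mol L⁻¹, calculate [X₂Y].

[X₂Y] = 0.227 mol L⁻¹

At equilibrium, K_c = [MZ₂]·[T] / [X₂Y]³ = 0.0946.
(5.08×10⁻⁴)·(2.18) / ([X₂Y])³ = 0.0946
[X₂Y]³ = 0.0117 ⇒ [X₂Y] = 0.227 mol L⁻¹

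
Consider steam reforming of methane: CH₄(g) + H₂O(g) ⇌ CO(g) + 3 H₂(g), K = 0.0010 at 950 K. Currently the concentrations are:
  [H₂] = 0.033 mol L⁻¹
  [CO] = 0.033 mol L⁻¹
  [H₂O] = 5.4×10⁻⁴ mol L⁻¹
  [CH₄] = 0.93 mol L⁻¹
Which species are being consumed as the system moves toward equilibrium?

CO, H₂ (products)

Q = [CO]·[H₂]³ / ([CH₄]·[H₂O]) = (0.033)·(0.033)³ / ((0.93)·(5.4×10⁻⁴)) = 0.0024
Q = 0.0024 > K = 0.0010: net reverse reaction.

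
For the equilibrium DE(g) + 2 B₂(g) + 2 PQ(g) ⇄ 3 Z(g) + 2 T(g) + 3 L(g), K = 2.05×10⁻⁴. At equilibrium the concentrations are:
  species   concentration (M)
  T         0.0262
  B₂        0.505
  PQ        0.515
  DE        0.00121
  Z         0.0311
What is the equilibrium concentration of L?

[L] = 0.933 M

At equilibrium, K = [Z]³·[T]²·[L]³ / ([DE]·[B₂]²·[PQ]²) = 2.05×10⁻⁴.
(0.0311)³·(0.0262)²·([L])³ / ((0.00121)·(0.505)²·(0.515)²) = 2.05×10⁻⁴
[L]³ = 0.813 ⇒ [L] = 0.933 M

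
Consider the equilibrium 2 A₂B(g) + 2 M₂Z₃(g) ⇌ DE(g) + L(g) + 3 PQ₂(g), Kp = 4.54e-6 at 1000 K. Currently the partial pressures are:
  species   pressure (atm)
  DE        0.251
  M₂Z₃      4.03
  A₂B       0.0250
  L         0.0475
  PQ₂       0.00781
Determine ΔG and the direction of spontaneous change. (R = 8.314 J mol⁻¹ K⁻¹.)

ΔG = -17.4 kJ/mol; the forward reaction is spontaneous

Qp = P(DE)·P(L)·P(PQ₂)³ / (P(A₂B)²·P(M₂Z₃)²) = (0.251)·(0.0475)·(0.00781)³ / ((0.0250)²·(4.03)²) = 5.60e-7
ΔG = RT ln(Qp/Kp) = (8.314 J mol⁻¹ K⁻¹)(1000 K) × ln(5.60e-7/4.54e-6)
   = (8.314 kJ/mol)(-2.093) = -17.4 kJ/mol
ΔG < 0, so the forward reaction is spontaneous (proceeds forward).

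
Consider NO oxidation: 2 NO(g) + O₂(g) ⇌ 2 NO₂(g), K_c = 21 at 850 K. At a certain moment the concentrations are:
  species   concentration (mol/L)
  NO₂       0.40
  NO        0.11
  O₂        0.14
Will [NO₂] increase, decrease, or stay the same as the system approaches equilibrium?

Q_c = [NO₂]² / ([NO]²·[O₂]) = (0.40)² / ((0.11)²·(0.14)) = 94
Q_c = 94 > K_c = 21: net reverse reaction.
NO₂ is a product, so it decreases.

decrease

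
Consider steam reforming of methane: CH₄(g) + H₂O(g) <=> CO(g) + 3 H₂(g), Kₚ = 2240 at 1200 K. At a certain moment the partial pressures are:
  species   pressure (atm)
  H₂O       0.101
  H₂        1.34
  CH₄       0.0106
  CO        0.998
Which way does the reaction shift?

Qₚ = P(CO)·P(H₂)³ / (P(CH₄)·P(H₂O)) = (0.998)·(1.34)³ / ((0.0106)·(0.101)) = 2240
Qₚ = 2240 = Kₚ, so the system is already at equilibrium.

at equilibrium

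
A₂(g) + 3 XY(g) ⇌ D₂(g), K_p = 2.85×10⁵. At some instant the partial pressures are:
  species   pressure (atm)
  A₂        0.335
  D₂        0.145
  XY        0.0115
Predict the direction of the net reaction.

Q_p = P(D₂) / (P(A₂)·P(XY)³) = (0.145) / ((0.335)·(0.0115)³) = 2.85×10⁵
Q_p = 2.85×10⁵ = K_p, so the system is already at equilibrium.

no net change (already at equilibrium)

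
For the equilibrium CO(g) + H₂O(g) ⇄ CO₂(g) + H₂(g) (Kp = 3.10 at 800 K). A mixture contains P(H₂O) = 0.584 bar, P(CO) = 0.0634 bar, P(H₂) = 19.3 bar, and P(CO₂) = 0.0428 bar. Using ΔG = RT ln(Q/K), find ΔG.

Qp = P(CO₂)·P(H₂) / (P(CO)·P(H₂O)) = (0.0428)·(19.3) / ((0.0634)·(0.584)) = 22.3
ΔG = RT ln(Qp/Kp) = (8.314 J mol⁻¹ K⁻¹)(800 K) × ln(22.3/3.10)
   = (6.651 kJ/mol)(1.973) = 13.1 kJ/mol
ΔG > 0, so the forward reaction is non-spontaneous (proceeds in reverse).

ΔG = 13.1 kJ/mol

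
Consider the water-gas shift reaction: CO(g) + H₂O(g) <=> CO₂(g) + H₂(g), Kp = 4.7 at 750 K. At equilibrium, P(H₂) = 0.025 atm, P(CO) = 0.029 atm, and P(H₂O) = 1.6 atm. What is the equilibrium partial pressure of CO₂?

At equilibrium, Kp = P(CO₂)·P(H₂) / (P(CO)·P(H₂O)) = 4.7.
(P(CO₂))·(0.025) / ((0.029)·(1.6)) = 4.7
P(CO₂) = 8.72 = 8.7 atm

P(CO₂) = 8.7 atm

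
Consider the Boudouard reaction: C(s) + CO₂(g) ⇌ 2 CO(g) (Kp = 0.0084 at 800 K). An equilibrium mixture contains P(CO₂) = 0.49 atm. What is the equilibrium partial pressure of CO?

P(CO) = 0.064 atm

(C is a pure solid — omitted from Kp.)
At equilibrium, Kp = P(CO)² / P(CO₂) = 0.0084.
(P(CO))² / (0.49) = 0.0084
P(CO)² = 0.00412 ⇒ P(CO) = 0.064 atm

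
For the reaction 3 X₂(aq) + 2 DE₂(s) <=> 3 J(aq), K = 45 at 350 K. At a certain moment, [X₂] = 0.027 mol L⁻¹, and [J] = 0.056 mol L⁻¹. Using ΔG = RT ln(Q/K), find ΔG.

ΔG = -4.71 kJ/mol

(DE₂ is a pure solid — omitted from Q.)
Q = [J]³ / [X₂]³ = (0.056)³ / (0.027)³ = 8.92
ΔG = RT ln(Q/K) = (8.314 J mol⁻¹ K⁻¹)(350 K) × ln(8.92/45)
   = (2.910 kJ/mol)(-1.618) = -4.71 kJ/mol
ΔG < 0, so the forward reaction is spontaneous (proceeds forward).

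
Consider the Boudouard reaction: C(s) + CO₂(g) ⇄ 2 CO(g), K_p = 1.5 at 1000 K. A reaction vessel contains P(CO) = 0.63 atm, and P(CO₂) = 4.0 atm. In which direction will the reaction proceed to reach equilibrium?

(C is a pure solid — omitted from Q_p.)
Q_p = P(CO)² / P(CO₂) = (0.63)² / (4.0) = 0.099
Q_p = 0.099 < K_p = 1.5, so the forward reaction proceeds.

to the right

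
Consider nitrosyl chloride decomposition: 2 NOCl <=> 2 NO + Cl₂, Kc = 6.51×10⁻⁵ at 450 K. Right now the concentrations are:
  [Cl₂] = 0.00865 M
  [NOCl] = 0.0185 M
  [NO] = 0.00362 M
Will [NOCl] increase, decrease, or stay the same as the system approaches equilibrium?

increase

Qc = [NO]²·[Cl₂] / [NOCl]² = (0.00362)²·(0.00865) / (0.0185)² = 3.31×10⁻⁴
Qc = 3.31×10⁻⁴ > Kc = 6.51×10⁻⁵: net reverse reaction.
NOCl is a reactant, so it increases.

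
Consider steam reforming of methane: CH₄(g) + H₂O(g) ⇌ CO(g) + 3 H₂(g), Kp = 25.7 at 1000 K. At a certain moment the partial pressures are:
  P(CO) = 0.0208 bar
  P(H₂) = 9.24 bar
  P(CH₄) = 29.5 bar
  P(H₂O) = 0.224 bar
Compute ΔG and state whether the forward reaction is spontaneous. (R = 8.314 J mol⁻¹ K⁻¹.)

ΔG = -19.4 kJ/mol; the forward reaction is spontaneous

Qp = P(CO)·P(H₂)³ / (P(CH₄)·P(H₂O)) = (0.0208)·(9.24)³ / ((29.5)·(0.224)) = 2.48
ΔG = RT ln(Qp/Kp) = (8.314 J mol⁻¹ K⁻¹)(1000 K) × ln(2.48/25.7)
   = (8.314 kJ/mol)(-2.338) = -19.4 kJ/mol
ΔG < 0, so the forward reaction is spontaneous (proceeds forward).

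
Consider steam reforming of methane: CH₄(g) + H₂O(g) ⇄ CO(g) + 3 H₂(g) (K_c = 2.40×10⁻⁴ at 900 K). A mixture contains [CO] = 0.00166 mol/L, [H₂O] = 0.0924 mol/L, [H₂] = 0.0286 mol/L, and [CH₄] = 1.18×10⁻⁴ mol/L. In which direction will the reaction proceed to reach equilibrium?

Q_c = [CO]·[H₂]³ / ([CH₄]·[H₂O]) = (0.00166)·(0.0286)³ / ((1.18×10⁻⁴)·(0.0924)) = 0.00356
Q_c = 0.00356 > K_c = 2.40×10⁻⁴, so the reverse reaction proceeds.

to the left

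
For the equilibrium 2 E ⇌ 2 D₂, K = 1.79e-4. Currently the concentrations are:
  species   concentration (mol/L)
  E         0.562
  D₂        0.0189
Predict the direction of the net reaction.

Q = [D₂]² / [E]² = (0.0189)² / (0.562)² = 0.00113
Q = 0.00113 > K = 1.79e-4, so the reverse reaction proceeds.

to the left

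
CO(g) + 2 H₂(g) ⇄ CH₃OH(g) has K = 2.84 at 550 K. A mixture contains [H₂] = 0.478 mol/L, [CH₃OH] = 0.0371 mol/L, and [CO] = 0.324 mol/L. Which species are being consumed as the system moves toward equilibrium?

Q = [CH₃OH] / ([CO]·[H₂]²) = (0.0371) / ((0.324)·(0.478)²) = 0.501
Q = 0.501 < K = 2.84: net forward reaction.

CO, H₂ (reactants)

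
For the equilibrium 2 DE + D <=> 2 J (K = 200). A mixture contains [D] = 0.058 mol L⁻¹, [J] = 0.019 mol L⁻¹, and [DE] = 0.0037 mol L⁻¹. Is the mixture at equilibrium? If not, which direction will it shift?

Q = [J]² / ([DE]²·[D]) = (0.019)² / ((0.0037)²·(0.058)) = 450
Q = 450 > K = 200: net reverse reaction.

no; Q > K, reaction proceeds in reverse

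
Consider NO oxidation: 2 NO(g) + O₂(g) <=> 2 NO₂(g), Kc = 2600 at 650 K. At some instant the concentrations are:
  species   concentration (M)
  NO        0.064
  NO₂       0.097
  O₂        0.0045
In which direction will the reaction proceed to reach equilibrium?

Qc = [NO₂]² / ([NO]²·[O₂]) = (0.097)² / ((0.064)²·(0.0045)) = 510
Qc = 510 < Kc = 2600, so the forward reaction proceeds.

toward products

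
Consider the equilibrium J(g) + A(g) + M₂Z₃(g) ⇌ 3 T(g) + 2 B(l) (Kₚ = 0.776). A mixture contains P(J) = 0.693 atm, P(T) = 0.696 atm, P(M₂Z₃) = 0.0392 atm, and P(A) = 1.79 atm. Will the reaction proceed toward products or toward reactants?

(B is a pure liquid — omitted from Qₚ.)
Qₚ = P(T)³ / (P(J)·P(A)·P(M₂Z₃)) = (0.696)³ / ((0.693)·(1.79)·(0.0392)) = 6.93
Qₚ = 6.93 > Kₚ = 0.776, so the reverse reaction proceeds.

in the reverse direction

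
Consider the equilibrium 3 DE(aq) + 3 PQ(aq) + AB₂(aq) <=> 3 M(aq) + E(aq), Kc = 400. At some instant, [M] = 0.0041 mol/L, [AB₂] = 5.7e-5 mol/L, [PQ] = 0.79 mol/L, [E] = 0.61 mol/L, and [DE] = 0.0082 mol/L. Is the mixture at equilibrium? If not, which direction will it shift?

Qc = [M]³·[E] / ([DE]³·[PQ]³·[AB₂]) = (0.0041)³·(0.61) / ((0.0082)³·(0.79)³·(5.7e-5)) = 2700
Qc = 2700 > Kc = 400: net reverse reaction.

no; Q > K, reaction proceeds in reverse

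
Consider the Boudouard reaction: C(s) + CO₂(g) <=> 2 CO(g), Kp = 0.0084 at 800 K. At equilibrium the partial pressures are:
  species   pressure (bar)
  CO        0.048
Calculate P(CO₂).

(C is a pure solid — omitted from Kp.)
At equilibrium, Kp = P(CO)² / P(CO₂) = 0.0084.
(0.048)² / (P(CO₂)) = 0.0084
P(CO₂) = 0.274 = 0.27 bar

P(CO₂) = 0.27 bar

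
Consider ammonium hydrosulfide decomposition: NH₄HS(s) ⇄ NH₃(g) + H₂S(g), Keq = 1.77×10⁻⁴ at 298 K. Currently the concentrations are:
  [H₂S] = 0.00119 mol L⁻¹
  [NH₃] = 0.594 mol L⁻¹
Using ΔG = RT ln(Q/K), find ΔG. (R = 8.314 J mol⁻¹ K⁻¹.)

ΔG = 3.43 kJ/mol

(NH₄HS is a pure solid — omitted from Q.)
Q = [NH₃]·[H₂S] = (0.594)·(0.00119) = 7.07×10⁻⁴
ΔG = RT ln(Q/Keq) = (8.314 J mol⁻¹ K⁻¹)(298 K) × ln(7.07×10⁻⁴/1.77×10⁻⁴)
   = (2.478 kJ/mol)(1.385) = 3.43 kJ/mol
ΔG > 0, so the forward reaction is non-spontaneous (proceeds in reverse).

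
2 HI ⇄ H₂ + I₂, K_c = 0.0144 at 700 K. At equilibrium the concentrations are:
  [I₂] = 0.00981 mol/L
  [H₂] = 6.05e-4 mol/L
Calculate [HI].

At equilibrium, K_c = [H₂]·[I₂] / [HI]² = 0.0144.
(6.05e-4)·(0.00981) / ([HI])² = 0.0144
[HI]² = 4.12e-4 ⇒ [HI] = 0.0203 mol/L

[HI] = 0.0203 mol/L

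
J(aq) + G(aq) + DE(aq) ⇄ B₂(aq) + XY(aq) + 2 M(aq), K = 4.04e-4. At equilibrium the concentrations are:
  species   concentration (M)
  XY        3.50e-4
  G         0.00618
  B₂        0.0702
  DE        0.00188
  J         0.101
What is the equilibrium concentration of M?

At equilibrium, K = [B₂]·[XY]·[M]² / ([J]·[G]·[DE]) = 4.04e-4.
(0.0702)·(3.50e-4)·([M])² / ((0.101)·(0.00618)·(0.00188)) = 4.04e-4
[M]² = 1.93e-5 ⇒ [M] = 0.00439 M

[M] = 0.00439 M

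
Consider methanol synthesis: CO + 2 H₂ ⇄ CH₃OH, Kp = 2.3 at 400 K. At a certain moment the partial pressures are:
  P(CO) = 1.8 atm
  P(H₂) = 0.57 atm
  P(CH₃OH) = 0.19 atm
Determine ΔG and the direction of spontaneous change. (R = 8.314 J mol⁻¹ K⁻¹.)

Qp = P(CH₃OH) / (P(CO)·P(H₂)²) = (0.19) / ((1.8)·(0.57)²) = 0.325
ΔG = RT ln(Qp/Kp) = (8.314 J mol⁻¹ K⁻¹)(400 K) × ln(0.325/2.3)
   = (3.326 kJ/mol)(-1.957) = -6.51 kJ/mol
ΔG < 0, so the forward reaction is spontaneous (proceeds forward).

ΔG = -6.51 kJ/mol; the forward reaction is spontaneous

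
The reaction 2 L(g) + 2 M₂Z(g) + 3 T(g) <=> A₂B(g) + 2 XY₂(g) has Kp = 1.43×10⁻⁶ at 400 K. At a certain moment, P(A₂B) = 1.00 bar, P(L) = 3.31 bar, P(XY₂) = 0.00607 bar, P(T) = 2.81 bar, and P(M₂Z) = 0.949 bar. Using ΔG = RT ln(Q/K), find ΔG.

ΔG = -7.12 kJ/mol

Qp = P(A₂B)·P(XY₂)² / (P(L)²·P(M₂Z)²·P(T)³) = (1.00)·(0.00607)² / ((3.31)²·(0.949)²·(2.81)³) = 1.68×10⁻⁷
ΔG = RT ln(Qp/Kp) = (8.314 J mol⁻¹ K⁻¹)(400 K) × ln(1.68×10⁻⁷/1.43×10⁻⁶)
   = (3.326 kJ/mol)(-2.141) = -7.12 kJ/mol
ΔG < 0, so the forward reaction is spontaneous (proceeds forward).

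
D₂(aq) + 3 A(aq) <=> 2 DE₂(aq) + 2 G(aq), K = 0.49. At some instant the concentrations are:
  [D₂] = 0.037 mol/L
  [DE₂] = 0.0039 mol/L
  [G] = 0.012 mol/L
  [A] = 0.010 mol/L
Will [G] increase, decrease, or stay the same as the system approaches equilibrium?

increase

Q = [DE₂]²·[G]² / ([D₂]·[A]³) = (0.0039)²·(0.012)² / ((0.037)·(0.010)³) = 0.059
Q = 0.059 < K = 0.49: net forward reaction.
G is a product, so it increases.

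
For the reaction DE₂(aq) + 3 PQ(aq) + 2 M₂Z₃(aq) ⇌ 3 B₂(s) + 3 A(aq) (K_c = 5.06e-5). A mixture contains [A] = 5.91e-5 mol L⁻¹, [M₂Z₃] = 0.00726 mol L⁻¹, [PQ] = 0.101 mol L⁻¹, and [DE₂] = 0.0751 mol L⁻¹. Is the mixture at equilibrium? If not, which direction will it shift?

(B₂ is a pure solid — omitted from Q_c.)
Q_c = [A]³ / ([DE₂]·[PQ]³·[M₂Z₃]²) = (5.91e-5)³ / ((0.0751)·(0.101)³·(0.00726)²) = 5.06e-5
Q_c = 5.06e-5 = K_c; the system is at equilibrium.

yes, at equilibrium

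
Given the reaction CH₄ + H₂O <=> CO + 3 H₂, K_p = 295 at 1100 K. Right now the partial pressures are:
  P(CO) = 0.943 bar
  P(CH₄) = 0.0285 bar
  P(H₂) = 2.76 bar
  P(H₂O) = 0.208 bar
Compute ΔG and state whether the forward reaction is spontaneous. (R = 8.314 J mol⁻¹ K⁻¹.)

Q_p = P(CO)·P(H₂)³ / (P(CH₄)·P(H₂O)) = (0.943)·(2.76)³ / ((0.0285)·(0.208)) = 3340
ΔG = RT ln(Q_p/K_p) = (8.314 J mol⁻¹ K⁻¹)(1100 K) × ln(3340/295)
   = (9.145 kJ/mol)(2.427) = 22.2 kJ/mol
ΔG > 0, so the forward reaction is non-spontaneous (proceeds in reverse).

ΔG = 22.2 kJ/mol; the forward reaction is non-spontaneous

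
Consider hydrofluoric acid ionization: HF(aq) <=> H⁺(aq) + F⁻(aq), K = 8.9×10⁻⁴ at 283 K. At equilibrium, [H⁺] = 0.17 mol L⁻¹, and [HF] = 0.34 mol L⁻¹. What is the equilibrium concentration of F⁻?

[F⁻] = 0.0018 mol L⁻¹

At equilibrium, K = [H⁺]·[F⁻] / [HF] = 8.9×10⁻⁴.
(0.17)·([F⁻]) / (0.34) = 8.9×10⁻⁴
[F⁻] = 0.00178 = 0.0018 mol L⁻¹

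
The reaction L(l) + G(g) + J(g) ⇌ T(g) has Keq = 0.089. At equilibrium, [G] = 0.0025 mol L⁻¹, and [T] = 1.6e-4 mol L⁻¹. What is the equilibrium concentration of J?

(L is a pure liquid — omitted from Keq.)
At equilibrium, Keq = [T] / ([G]·[J]) = 0.089.
(1.6e-4) / ((0.0025)·([J])) = 0.089
[J] = 0.719 = 0.72 mol L⁻¹

[J] = 0.72 mol L⁻¹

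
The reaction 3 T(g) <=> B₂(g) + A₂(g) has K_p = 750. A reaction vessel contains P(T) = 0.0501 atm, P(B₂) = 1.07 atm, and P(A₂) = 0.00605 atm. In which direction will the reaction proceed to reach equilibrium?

Q_p = P(B₂)·P(A₂) / P(T)³ = (1.07)·(0.00605) / (0.0501)³ = 51.5
Q_p = 51.5 < K_p = 750, so the forward reaction proceeds.

forward (toward products)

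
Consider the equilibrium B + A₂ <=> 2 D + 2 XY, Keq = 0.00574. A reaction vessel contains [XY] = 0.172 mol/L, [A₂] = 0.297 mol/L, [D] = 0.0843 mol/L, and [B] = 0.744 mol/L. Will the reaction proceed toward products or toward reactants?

Q = [D]²·[XY]² / ([B]·[A₂]) = (0.0843)²·(0.172)² / ((0.744)·(0.297)) = 9.51×10⁻⁴
Q = 9.51×10⁻⁴ < Keq = 0.00574, so the forward reaction proceeds.

to the right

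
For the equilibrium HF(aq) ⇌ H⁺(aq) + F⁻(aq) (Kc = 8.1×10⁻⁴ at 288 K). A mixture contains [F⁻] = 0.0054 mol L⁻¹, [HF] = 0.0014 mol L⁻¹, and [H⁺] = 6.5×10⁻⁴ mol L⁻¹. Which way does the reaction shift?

to the left

Qc = [H⁺]·[F⁻] / [HF] = (6.5×10⁻⁴)·(0.0054) / (0.0014) = 0.0025
Qc = 0.0025 > Kc = 8.1×10⁻⁴, so the reverse reaction proceeds.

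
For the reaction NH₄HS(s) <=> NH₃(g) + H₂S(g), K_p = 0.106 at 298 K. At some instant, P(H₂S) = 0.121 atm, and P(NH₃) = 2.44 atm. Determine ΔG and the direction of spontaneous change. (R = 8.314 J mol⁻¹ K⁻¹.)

(NH₄HS is a pure solid — omitted from Q_p.)
Q_p = P(NH₃)·P(H₂S) = (2.44)·(0.121) = 0.295
ΔG = RT ln(Q_p/K_p) = (8.314 J mol⁻¹ K⁻¹)(298 K) × ln(0.295/0.106)
   = (2.478 kJ/mol)(1.024) = 2.54 kJ/mol
ΔG > 0, so the forward reaction is non-spontaneous (proceeds in reverse).

ΔG = 2.54 kJ/mol; the forward reaction is non-spontaneous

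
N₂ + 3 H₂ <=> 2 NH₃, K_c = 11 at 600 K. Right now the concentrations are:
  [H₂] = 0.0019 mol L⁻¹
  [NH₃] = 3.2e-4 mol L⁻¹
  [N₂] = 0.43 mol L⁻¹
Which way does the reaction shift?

reverse (toward reactants)

Q_c = [NH₃]² / ([N₂]·[H₂]³) = (3.2e-4)² / ((0.43)·(0.0019)³) = 35
Q_c = 35 > K_c = 11, so the reverse reaction proceeds.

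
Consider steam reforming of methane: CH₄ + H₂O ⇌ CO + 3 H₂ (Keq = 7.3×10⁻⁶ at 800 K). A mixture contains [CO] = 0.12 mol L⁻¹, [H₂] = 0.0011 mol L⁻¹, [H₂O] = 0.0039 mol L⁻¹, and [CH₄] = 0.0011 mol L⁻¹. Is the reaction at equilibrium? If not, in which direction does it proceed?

in the reverse direction

Q = [CO]·[H₂]³ / ([CH₄]·[H₂O]) = (0.12)·(0.0011)³ / ((0.0011)·(0.0039)) = 3.7×10⁻⁵
Q = 3.7×10⁻⁵ > Keq = 7.3×10⁻⁶, so the reverse reaction proceeds.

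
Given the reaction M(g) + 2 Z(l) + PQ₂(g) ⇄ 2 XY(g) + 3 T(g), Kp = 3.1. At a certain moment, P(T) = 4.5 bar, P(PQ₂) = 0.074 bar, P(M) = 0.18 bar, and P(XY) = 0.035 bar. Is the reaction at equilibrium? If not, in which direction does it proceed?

to the left

(Z is a pure liquid — omitted from Qp.)
Qp = P(XY)²·P(T)³ / (P(M)·P(PQ₂)) = (0.035)²·(4.5)³ / ((0.18)·(0.074)) = 8.4
Qp = 8.4 > Kp = 3.1, so the reverse reaction proceeds.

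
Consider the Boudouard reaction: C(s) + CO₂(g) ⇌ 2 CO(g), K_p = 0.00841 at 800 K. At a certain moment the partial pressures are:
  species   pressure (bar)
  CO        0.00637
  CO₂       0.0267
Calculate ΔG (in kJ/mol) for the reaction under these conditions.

(C is a pure solid — omitted from Q_p.)
Q_p = P(CO)² / P(CO₂) = (0.00637)² / (0.0267) = 0.00152
ΔG = RT ln(Q_p/K_p) = (8.314 J mol⁻¹ K⁻¹)(800 K) × ln(0.00152/0.00841)
   = (6.651 kJ/mol)(-1.711) = -11.4 kJ/mol
ΔG < 0, so the forward reaction is spontaneous (proceeds forward).

ΔG = -11.4 kJ/mol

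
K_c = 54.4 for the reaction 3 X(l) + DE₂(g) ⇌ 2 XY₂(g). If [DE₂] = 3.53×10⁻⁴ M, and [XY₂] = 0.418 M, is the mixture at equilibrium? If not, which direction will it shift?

(X is a pure liquid — omitted from Q_c.)
Q_c = [XY₂]² / [DE₂] = (0.418)² / (3.53×10⁻⁴) = 495
Q_c = 495 > K_c = 54.4: net reverse reaction.

no; Q > K, reaction proceeds in reverse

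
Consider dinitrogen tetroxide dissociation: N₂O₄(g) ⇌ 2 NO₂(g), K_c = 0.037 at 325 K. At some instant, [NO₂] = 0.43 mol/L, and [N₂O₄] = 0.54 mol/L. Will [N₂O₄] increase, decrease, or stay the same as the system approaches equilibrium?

Q_c = [NO₂]² / [N₂O₄] = (0.43)² / (0.54) = 0.34
Q_c = 0.34 > K_c = 0.037: net reverse reaction.
N₂O₄ is a reactant, so it increases.

increase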